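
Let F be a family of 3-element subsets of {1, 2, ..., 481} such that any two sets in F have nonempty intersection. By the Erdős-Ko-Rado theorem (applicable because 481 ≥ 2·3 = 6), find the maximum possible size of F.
max |F| = C(480, 2) = 114960

The Erdős-Ko-Rado theorem states: for n ≥ 2k, an intersecting family of k-subsets of an n-element set has size at most C(n − 1, k − 1), with equality for 'star' families {A ⊆ [n] : |A| = k, i ∈ A} (fix an element i). For n = 481, k = 3: C(480, 2) = 114960.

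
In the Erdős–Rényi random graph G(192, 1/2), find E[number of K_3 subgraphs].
E[# K_3] = C(192, 3) · (1/2)^C(3, 2) = 1161280 / 2^3 = 145160

For each 3-subset S of vertices (there are C(192, 3) = 1161280 such S), let X_S = 1 if S induces a K_3 (all C(3, 2) = 3 edges present). Then P(X_S = 1) = (1/2)^3 = 1/8. By linearity of expectation, E[# K_3] = C(192, 3) · (1/2)^3 = 1161280 / 8 = 145160.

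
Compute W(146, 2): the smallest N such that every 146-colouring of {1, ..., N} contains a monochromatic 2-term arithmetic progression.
W(146, 2) = 146 + 1 = 147

A 2-term AP is any pair of integers, so a monochromatic 2-AP exists iff some colour is used at least twice. With 146 colours, the colouring i ↦ i on {1, ..., 146} uses each colour once, avoiding any monochromatic pair, so W(146, 2) > 146. For {1, ..., 147}, pigeonhole forces two integers of the same colour, which form a monochromatic 2-AP. Hence W(146, 2) = 147.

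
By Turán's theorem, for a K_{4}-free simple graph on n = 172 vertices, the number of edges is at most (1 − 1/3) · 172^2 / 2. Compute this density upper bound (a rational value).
Turán density bound = (2/3) · 172^2/2 = 29584/3 ≈ 9861.3333

Turán's theorem: ex(n, K_{r+1}) is achieved by the complete r-partite Turán graph T(n, r) with parts as balanced as possible, and is at most (1 − 1/r) · n^2/2. For r = 3, n = 172: the density bound is (2/3) · 29584/2 = 29584/3 ≈ 9861.3333. The integer-valued extremum is e(T(172, 3)) = 9861, which is strictly less than the density bound 29584/3 since 3 ∤ 172 (the parts of T(172, 3) cannot all be equal).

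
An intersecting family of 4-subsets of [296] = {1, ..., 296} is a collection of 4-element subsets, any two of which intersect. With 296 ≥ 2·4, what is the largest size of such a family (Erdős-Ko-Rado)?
max |F| = C(295, 3) = 4235315

The Erdős-Ko-Rado theorem states: for n ≥ 2k, an intersecting family of k-subsets of an n-element set has size at most C(n − 1, k − 1), with equality for 'star' families {A ⊆ [n] : |A| = k, i ∈ A} (fix an element i). For n = 296, k = 4: C(295, 3) = 4235315.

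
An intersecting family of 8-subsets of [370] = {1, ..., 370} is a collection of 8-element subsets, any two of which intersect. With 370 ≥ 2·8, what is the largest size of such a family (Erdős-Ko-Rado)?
max |F| = C(369, 7) = 174538673574408

The Erdős-Ko-Rado theorem states: for n ≥ 2k, an intersecting family of k-subsets of an n-element set has size at most C(n − 1, k − 1), with equality for 'star' families {A ⊆ [n] : |A| = k, i ∈ A} (fix an element i). For n = 370, k = 8: C(369, 7) = 174538673574408.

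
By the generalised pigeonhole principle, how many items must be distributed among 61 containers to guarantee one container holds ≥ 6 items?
n = (6 − 1)·61 + 1 = 306

By the generalised pigeonhole principle, to guarantee some box contains ≥ r objects we need more than (r − 1) · k objects total. Threshold: n = (r − 1) · k + 1. With r = 6 and k = 61: n = 5 · 61 + 1 = 305 + 1 = 306. For n = 305 = 5 · 61, we can put exactly 5 objects in every box, avoiding 6 in any single one — so 306 is tight.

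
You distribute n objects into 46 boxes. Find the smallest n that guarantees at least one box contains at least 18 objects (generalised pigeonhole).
n = (18 − 1)·46 + 1 = 783

By the generalised pigeonhole principle, to guarantee some box contains ≥ r objects we need more than (r − 1) · k objects total. Threshold: n = (r − 1) · k + 1. With r = 18 and k = 46: n = 17 · 46 + 1 = 782 + 1 = 783. For n = 782 = 17 · 46, we can put exactly 17 objects in every box, avoiding 18 in any single one — so 783 is tight.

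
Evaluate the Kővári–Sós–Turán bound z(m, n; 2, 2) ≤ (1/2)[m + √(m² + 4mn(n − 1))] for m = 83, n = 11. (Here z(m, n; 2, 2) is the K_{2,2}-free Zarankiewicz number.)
z(83, 11; 2, 2) ≤ (1/2)[83 + √(83² + 4·83·11·10)] = (1/2)[83 + √43409] = 145.6741

Kővári–Sós–Turán: let r_1, ..., r_83 be the row sums and z = Σ r_i the total number of 1s. Each pair of columns can share at most one row with both entries 1 (else a 2×2 all-ones block appears), so Σ_i C(r_i, 2) ≤ C(11, 2) = 55. By convexity Σ_i C(r_i, 2) ≥ 83·C(z/83, 2) = z(z − 83)/(2·83), giving z² − 83z − 83·11·10 ≤ 0 and hence z ≤ (1/2)[83 + √(6889 + 4·9130)] = (1/2)[83 + √43409] ≈ (1/2)(83 + 208.3483) = 145.6741.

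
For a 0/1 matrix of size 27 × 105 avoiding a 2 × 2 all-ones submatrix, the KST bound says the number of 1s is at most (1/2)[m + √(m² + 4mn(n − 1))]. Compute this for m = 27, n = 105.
z(27, 105; 2, 2) ≤ (1/2)[27 + √(27² + 4·27·105·104)] = (1/2)[27 + √1180089] = 556.6595

Kővári–Sós–Turán: let r_1, ..., r_27 be the row sums and z = Σ r_i the total number of 1s. Each pair of columns can share at most one row with both entries 1 (else a 2×2 all-ones block appears), so Σ_i C(r_i, 2) ≤ C(105, 2) = 5460. By convexity Σ_i C(r_i, 2) ≥ 27·C(z/27, 2) = z(z − 27)/(2·27), giving z² − 27z − 27·105·104 ≤ 0 and hence z ≤ (1/2)[27 + √(729 + 4·294840)] = (1/2)[27 + √1180089] ≈ (1/2)(27 + 1086.319) = 556.6595.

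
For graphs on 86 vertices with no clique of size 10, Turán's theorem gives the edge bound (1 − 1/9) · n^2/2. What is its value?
Turán density bound = (8/9) · 86^2/2 = 29584/9 ≈ 3287.1111

Turán's theorem: ex(n, K_{r+1}) is achieved by the complete r-partite Turán graph T(n, r) with parts as balanced as possible, and is at most (1 − 1/r) · n^2/2. For r = 9, n = 86: the density bound is (8/9) · 7396/2 = 29584/9 ≈ 3287.1111. The integer-valued extremum is e(T(86, 9)) = 3286, which is strictly less than the density bound 29584/9 since 9 ∤ 86 (the parts of T(86, 9) cannot all be equal).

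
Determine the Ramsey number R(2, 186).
R(2, 186) = 186

R(2, k) = k for all k ≥ 2: in a 2-colouring of K_k, either some edge is red (a red K_2) or all edges are blue (a blue K_k). And K_{185} coloured all-blue has no blue K_186, so R(2, 186) > 185. Hence R(2, 186) = 186.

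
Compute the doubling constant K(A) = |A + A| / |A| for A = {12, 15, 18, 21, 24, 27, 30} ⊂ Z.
K = |A + A| / |A| = 13/7

Enumerate A + A = {a + b : a, b ∈ A}. With |A| = 7, there are |A|^2 = 49 ordered sum pairs; collecting distinct values, A + A = {24, 27, 30, 33, 36, 39, 42, 45, 48, 51, 54, 57, 60}, so |A + A| = 13. Thus K = 13/7. Here |A + A| = 2|A| − 1 = 13, the minimum possible — so K = 13/7 is minimal, which holds iff A is an arithmetic progression.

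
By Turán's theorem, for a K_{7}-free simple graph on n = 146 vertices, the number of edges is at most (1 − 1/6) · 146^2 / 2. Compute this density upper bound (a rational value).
Turán density bound = (5/6) · 146^2/2 = 26645/3 ≈ 8881.6667

Turán's theorem: ex(n, K_{r+1}) is achieved by the complete r-partite Turán graph T(n, r) with parts as balanced as possible, and is at most (1 − 1/r) · n^2/2. For r = 6, n = 146: the density bound is (5/6) · 21316/2 = 26645/3 ≈ 8881.6667. The integer-valued extremum is e(T(146, 6)) = 8881, which is strictly less than the density bound 26645/3 since 6 ∤ 146 (the parts of T(146, 6) cannot all be equal).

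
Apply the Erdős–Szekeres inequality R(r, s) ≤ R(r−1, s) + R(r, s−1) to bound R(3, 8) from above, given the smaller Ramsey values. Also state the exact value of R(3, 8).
R(3, 8) ≤ R(2, 8) + R(3, 7) = 8 + 23 = 31; exact value R(3, 8) = 28.

The Erdős–Szekeres recurrence R(r, s) ≤ R(r−1, s) + R(r, s−1) applied to (r, s) = (3, 8) gives
  R(3, 8) ≤ R(2, 8) + R(3, 7) = 8 + 23 = 31.
(Recall R(2, k) = k and R is symmetric.) The recurrence is not tight here (it gives 31, but the exact value is R(3, 8) = 28); the tight upper bound requires a sharper argument than the simple recurrence, combined with a lower-bound construction on K_{27}.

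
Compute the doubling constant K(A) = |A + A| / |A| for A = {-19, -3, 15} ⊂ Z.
K = |A + A| / |A| = 6/3 = 2

Enumerate A + A = {a + b : a, b ∈ A}. With |A| = 3, there are |A|^2 = 9 ordered sum pairs; collecting distinct values, A + A = {-38, -22, -6, -4, 12, 30}, so |A + A| = 6. Thus K = 6/3 = 2. For comparison, the minimum possible |A + A| over all 3-element sets is 2·3 − 1 = 5 (so min K = 5/3), attained only by arithmetic progressions.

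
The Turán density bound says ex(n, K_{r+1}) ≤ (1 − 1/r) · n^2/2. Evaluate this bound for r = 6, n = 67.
Turán density bound = (5/6) · 67^2/2 = 22445/12 ≈ 1870.4167

Turán's theorem: ex(n, K_{r+1}) is achieved by the complete r-partite Turán graph T(n, r) with parts as balanced as possible, and is at most (1 − 1/r) · n^2/2. For r = 6, n = 67: the density bound is (5/6) · 4489/2 = 22445/12 ≈ 1870.4167. The integer-valued extremum is e(T(67, 6)) = 1870, which is strictly less than the density bound 22445/12 since 6 ∤ 67 (the parts of T(67, 6) cannot all be equal).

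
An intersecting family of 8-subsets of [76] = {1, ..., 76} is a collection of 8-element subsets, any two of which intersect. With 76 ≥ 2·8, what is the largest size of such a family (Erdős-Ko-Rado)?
max |F| = C(75, 7) = 1984829850

The Erdős-Ko-Rado theorem states: for n ≥ 2k, an intersecting family of k-subsets of an n-element set has size at most C(n − 1, k − 1), with equality for 'star' families {A ⊆ [n] : |A| = k, i ∈ A} (fix an element i). For n = 76, k = 8: C(75, 7) = 1984829850.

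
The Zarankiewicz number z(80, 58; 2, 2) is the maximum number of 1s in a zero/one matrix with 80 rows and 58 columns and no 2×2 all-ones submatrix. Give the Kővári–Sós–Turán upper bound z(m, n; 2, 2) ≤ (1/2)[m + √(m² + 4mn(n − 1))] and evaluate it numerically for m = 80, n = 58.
z(80, 58; 2, 2) ≤ (1/2)[80 + √(80² + 4·80·58·57)] = (1/2)[80 + √1064320] = 555.8294

Kővári–Sós–Turán: let r_1, ..., r_80 be the row sums and z = Σ r_i the total number of 1s. Each pair of columns can share at most one row with both entries 1 (else a 2×2 all-ones block appears), so Σ_i C(r_i, 2) ≤ C(58, 2) = 1653. By convexity Σ_i C(r_i, 2) ≥ 80·C(z/80, 2) = z(z − 80)/(2·80), giving z² − 80z − 80·58·57 ≤ 0 and hence z ≤ (1/2)[80 + √(6400 + 4·264480)] = (1/2)[80 + √1064320] ≈ (1/2)(80 + 1031.6589) = 555.8294.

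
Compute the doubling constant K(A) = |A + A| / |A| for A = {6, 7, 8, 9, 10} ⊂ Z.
K = |A + A| / |A| = 9/5

Enumerate A + A = {a + b : a, b ∈ A}. With |A| = 5, there are |A|^2 = 25 ordered sum pairs; collecting distinct values, A + A = {12, 13, 14, 15, 16, 17, 18, 19, 20}, so |A + A| = 9. Thus K = 9/5. Here |A + A| = 2|A| − 1 = 9, the minimum possible — so K = 9/5 is minimal, which holds iff A is an arithmetic progression.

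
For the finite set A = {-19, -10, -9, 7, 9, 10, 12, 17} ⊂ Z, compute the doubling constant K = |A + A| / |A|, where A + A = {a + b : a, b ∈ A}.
K = |A + A| / |A| = 32/8 = 4

Enumerate A + A = {a + b : a, b ∈ A}. With |A| = 8, there are |A|^2 = 64 ordered sum pairs; collecting distinct values, A + A = {-38, -29, -28, -20, -19, -18, -12, -10, -9, -7, -3, -2, -1, 0, 1, 2, 3, 7, 8, 14, 16, 17, 18, 19, 20, 21, 22, 24, 26, 27, 29, 34}, so |A + A| = 32. Thus K = 32/8 = 4. For comparison, the minimum possible |A + A| over all 8-element sets is 2·8 − 1 = 15 (so min K = 15/8), attained only by arithmetic progressions.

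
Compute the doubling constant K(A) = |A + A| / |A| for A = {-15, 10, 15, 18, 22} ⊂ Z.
K = |A + A| / |A| = 15/5 = 3

Enumerate A + A = {a + b : a, b ∈ A}. With |A| = 5, there are |A|^2 = 25 ordered sum pairs; collecting distinct values, A + A = {-30, -5, 0, 3, 7, 20, 25, 28, 30, 32, 33, 36, 37, 40, 44}, so |A + A| = 15. Thus K = 15/5 = 3. For comparison, the minimum possible |A + A| over all 5-element sets is 2·5 − 1 = 9 (so min K = 9/5), attained only by arithmetic progressions.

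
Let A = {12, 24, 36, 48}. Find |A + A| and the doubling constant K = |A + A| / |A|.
K = |A + A| / |A| = 7/4

Enumerate A + A = {a + b : a, b ∈ A}. With |A| = 4, there are |A|^2 = 16 ordered sum pairs; collecting distinct values, A + A = {24, 36, 48, 60, 72, 84, 96}, so |A + A| = 7. Thus K = 7/4. Here |A + A| = 2|A| − 1 = 7, the minimum possible — so K = 7/4 is minimal, which holds iff A is an arithmetic progression.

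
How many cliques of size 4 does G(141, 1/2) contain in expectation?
E[# K_4] = C(141, 4) · (1/2)^C(4, 2) = 15777195 / 2^6 = 246518.671875

For each 4-subset S of vertices (there are C(141, 4) = 15777195 such S), let X_S = 1 if S induces a K_4 (all C(4, 2) = 6 edges present). Then P(X_S = 1) = (1/2)^6 = 1/64. By linearity of expectation, E[# K_4] = C(141, 4) · (1/2)^6 = 15777195 / 64 = 246518.671875.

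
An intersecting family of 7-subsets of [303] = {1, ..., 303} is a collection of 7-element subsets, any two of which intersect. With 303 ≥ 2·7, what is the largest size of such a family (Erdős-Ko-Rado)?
max |F| = C(302, 6) = 1002319312995

The Erdős-Ko-Rado theorem states: for n ≥ 2k, an intersecting family of k-subsets of an n-element set has size at most C(n − 1, k − 1), with equality for 'star' families {A ⊆ [n] : |A| = k, i ∈ A} (fix an element i). For n = 303, k = 7: C(302, 6) = 1002319312995.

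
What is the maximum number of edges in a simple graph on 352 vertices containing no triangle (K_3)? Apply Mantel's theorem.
ex(352, K_3) = ⌊352^2/4⌋ = 30976

Mantel (1907): a triangle-free graph on n vertices has at most ⌊n^2/4⌋ edges, with equality for the complete bipartite graph K_{⌊n/2⌋, ⌈n/2⌉}. For n = 352: ⌊352^2/4⌋ = ⌊123904/4⌋ = 30976. The extremal graph is K_{176, 176}, which has 176·176 = 30976 edges.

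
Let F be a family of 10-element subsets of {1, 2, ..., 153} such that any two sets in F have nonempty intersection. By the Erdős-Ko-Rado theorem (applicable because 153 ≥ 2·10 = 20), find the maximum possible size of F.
max |F| = C(152, 9) = 93755645897200

Erdős-Ko-Rado (1961): when n ≥ 2k, max |F| = C(n−1, k−1). The bound is attained by the star {A : i ∈ A} for any fixed i ∈ [n]. Here C(153−1, 10−1) = C(152, 9) = 93755645897200.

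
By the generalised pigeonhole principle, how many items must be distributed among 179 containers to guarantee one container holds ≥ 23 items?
n = (23 − 1)·179 + 1 = 3939

By the generalised pigeonhole principle, to guarantee some box contains ≥ r objects we need more than (r − 1) · k objects total. Threshold: n = (r − 1) · k + 1. With r = 23 and k = 179: n = 22 · 179 + 1 = 3938 + 1 = 3939. For n = 3938 = 22 · 179, we can put exactly 22 objects in every box, avoiding 23 in any single one — so 3939 is tight.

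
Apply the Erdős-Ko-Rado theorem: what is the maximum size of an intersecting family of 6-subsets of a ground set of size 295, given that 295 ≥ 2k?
max |F| = C(294, 5) = 17689173558

The Erdős-Ko-Rado theorem states: for n ≥ 2k, an intersecting family of k-subsets of an n-element set has size at most C(n − 1, k − 1), with equality for 'star' families {A ⊆ [n] : |A| = k, i ∈ A} (fix an element i). For n = 295, k = 6: C(294, 5) = 17689173558.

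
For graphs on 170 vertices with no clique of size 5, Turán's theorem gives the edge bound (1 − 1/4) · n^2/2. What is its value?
Turán density bound = (3/4) · 170^2/2 = 21675/2 ≈ 10837.5

Turán's theorem: ex(n, K_{r+1}) is achieved by the complete r-partite Turán graph T(n, r) with parts as balanced as possible, and is at most (1 − 1/r) · n^2/2. For r = 4, n = 170: the density bound is (3/4) · 28900/2 = 21675/2 ≈ 10837.5. The integer-valued extremum is e(T(170, 4)) = 10837, which is strictly less than the density bound 21675/2 since 4 ∤ 170 (the parts of T(170, 4) cannot all be equal).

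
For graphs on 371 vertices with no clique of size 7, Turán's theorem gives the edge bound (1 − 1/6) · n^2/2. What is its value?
Turán density bound = (5/6) · 371^2/2 = 688205/12 ≈ 57350.4167

Turán's theorem: ex(n, K_{r+1}) is achieved by the complete r-partite Turán graph T(n, r) with parts as balanced as possible, and is at most (1 − 1/r) · n^2/2. For r = 6, n = 371: the density bound is (5/6) · 137641/2 = 688205/12 ≈ 57350.4167. The integer-valued extremum is e(T(371, 6)) = 57350, which is strictly less than the density bound 688205/12 since 6 ∤ 371 (the parts of T(371, 6) cannot all be equal).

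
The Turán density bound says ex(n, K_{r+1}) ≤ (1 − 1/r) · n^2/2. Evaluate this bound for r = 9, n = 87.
Turán density bound = (8/9) · 87^2/2 = 3364

Turán's theorem: ex(n, K_{r+1}) is achieved by the complete r-partite Turán graph T(n, r) with parts as balanced as possible, and is at most (1 − 1/r) · n^2/2. For r = 9, n = 87: the density bound is (8/9) · 7569/2 = 3364. The integer-valued extremum is e(T(87, 9)) = 3363, which is strictly less than the density bound 3364 since 9 ∤ 87 (the parts of T(87, 9) cannot all be equal).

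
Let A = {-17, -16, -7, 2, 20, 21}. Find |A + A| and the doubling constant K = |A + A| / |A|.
K = |A + A| / |A| = 18/6 = 3

Enumerate A + A = {a + b : a, b ∈ A}. With |A| = 6, there are |A|^2 = 36 ordered sum pairs; collecting distinct values, A + A = {-34, -33, -32, -24, -23, -15, -14, -5, 3, 4, 5, 13, 14, 22, 23, 40, 41, 42}, so |A + A| = 18. Thus K = 18/6 = 3. For comparison, the minimum possible |A + A| over all 6-element sets is 2·6 − 1 = 11 (so min K = 11/6), attained only by arithmetic progressions.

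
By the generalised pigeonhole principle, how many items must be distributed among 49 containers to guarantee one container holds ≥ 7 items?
n = (7 − 1)·49 + 1 = 295

By the generalised pigeonhole principle, to guarantee some box contains ≥ r objects we need more than (r − 1) · k objects total. Threshold: n = (r − 1) · k + 1. With r = 7 and k = 49: n = 6 · 49 + 1 = 294 + 1 = 295. For n = 294 = 6 · 49, we can put exactly 6 objects in every box, avoiding 7 in any single one — so 295 is tight.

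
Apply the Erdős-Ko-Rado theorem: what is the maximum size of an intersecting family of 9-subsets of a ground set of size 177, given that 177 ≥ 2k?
max |F| = C(176, 8) = 19430578360050

Erdős-Ko-Rado (1961): when n ≥ 2k, max |F| = C(n−1, k−1). The bound is attained by the star {A : i ∈ A} for any fixed i ∈ [n]. Here C(177−1, 9−1) = C(176, 8) = 19430578360050.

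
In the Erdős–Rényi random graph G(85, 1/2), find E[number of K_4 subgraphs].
E[# K_4] = C(85, 4) · (1/2)^C(4, 2) = 2024785 / 2^6 = 31637.265625

For each 4-subset S of vertices (there are C(85, 4) = 2024785 such S), let X_S = 1 if S induces a K_4 (all C(4, 2) = 6 edges present). Then P(X_S = 1) = (1/2)^6 = 1/64. By linearity of expectation, E[# K_4] = C(85, 4) · (1/2)^6 = 2024785 / 64 = 31637.265625.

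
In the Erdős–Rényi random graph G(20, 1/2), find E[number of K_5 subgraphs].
E[# K_5] = C(20, 5) · (1/2)^C(5, 2) = 15504 / 2^10 = 969/64 = 15.140625

For each 5-subset S of vertices (there are C(20, 5) = 15504 such S), let X_S = 1 if S induces a K_5 (all C(5, 2) = 10 edges present). Then P(X_S = 1) = (1/2)^10 = 1/1024. By linearity of expectation, E[# K_5] = C(20, 5) · (1/2)^10 = 15504 / 1024 = 969/64 = 15.140625.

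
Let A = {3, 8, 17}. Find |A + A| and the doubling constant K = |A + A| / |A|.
K = |A + A| / |A| = 6/3 = 2

Enumerate A + A = {a + b : a, b ∈ A}. With |A| = 3, there are |A|^2 = 9 ordered sum pairs; collecting distinct values, A + A = {6, 11, 16, 20, 25, 34}, so |A + A| = 6. Thus K = 6/3 = 2. For comparison, the minimum possible |A + A| over all 3-element sets is 2·3 − 1 = 5 (so min K = 5/3), attained only by arithmetic progressions.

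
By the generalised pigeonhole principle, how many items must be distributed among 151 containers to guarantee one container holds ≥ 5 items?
n = (5 − 1)·151 + 1 = 605

By the generalised pigeonhole principle, to guarantee some box contains ≥ r objects we need more than (r − 1) · k objects total. Threshold: n = (r − 1) · k + 1. With r = 5 and k = 151: n = 4 · 151 + 1 = 604 + 1 = 605. For n = 604 = 4 · 151, we can put exactly 4 objects in every box, avoiding 5 in any single one — so 605 is tight.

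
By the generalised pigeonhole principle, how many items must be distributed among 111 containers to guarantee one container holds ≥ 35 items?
n = (35 − 1)·111 + 1 = 3775

By the generalised pigeonhole principle, to guarantee some box contains ≥ r objects we need more than (r − 1) · k objects total. Threshold: n = (r − 1) · k + 1. With r = 35 and k = 111: n = 34 · 111 + 1 = 3774 + 1 = 3775. For n = 3774 = 34 · 111, we can put exactly 34 objects in every box, avoiding 35 in any single one — so 3775 is tight.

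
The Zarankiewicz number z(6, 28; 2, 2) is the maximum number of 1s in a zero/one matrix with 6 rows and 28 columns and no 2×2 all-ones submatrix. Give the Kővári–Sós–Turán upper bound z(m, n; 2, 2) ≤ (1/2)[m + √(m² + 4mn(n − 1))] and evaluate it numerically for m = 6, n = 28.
z(6, 28; 2, 2) ≤ (1/2)[6 + √(6² + 4·6·28·27)] = (1/2)[6 + √18180] = 70.4166

Kővári–Sós–Turán: let r_1, ..., r_6 be the row sums and z = Σ r_i the total number of 1s. Each pair of columns can share at most one row with both entries 1 (else a 2×2 all-ones block appears), so Σ_i C(r_i, 2) ≤ C(28, 2) = 378. By convexity Σ_i C(r_i, 2) ≥ 6·C(z/6, 2) = z(z − 6)/(2·6), giving z² − 6z − 6·28·27 ≤ 0 and hence z ≤ (1/2)[6 + √(36 + 4·4536)] = (1/2)[6 + √18180] ≈ (1/2)(6 + 134.8332) = 70.4166.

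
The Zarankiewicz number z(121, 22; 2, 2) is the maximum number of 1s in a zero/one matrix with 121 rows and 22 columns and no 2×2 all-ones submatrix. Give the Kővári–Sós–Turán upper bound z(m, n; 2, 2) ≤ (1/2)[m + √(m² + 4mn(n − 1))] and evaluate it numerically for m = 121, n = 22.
z(121, 22; 2, 2) ≤ (1/2)[121 + √(121² + 4·121·22·21)] = (1/2)[121 + √238249] = 304.5538

Kővári–Sós–Turán: let r_1, ..., r_121 be the row sums and z = Σ r_i the total number of 1s. Each pair of columns can share at most one row with both entries 1 (else a 2×2 all-ones block appears), so Σ_i C(r_i, 2) ≤ C(22, 2) = 231. By convexity Σ_i C(r_i, 2) ≥ 121·C(z/121, 2) = z(z − 121)/(2·121), giving z² − 121z − 121·22·21 ≤ 0 and hence z ≤ (1/2)[121 + √(14641 + 4·55902)] = (1/2)[121 + √238249] ≈ (1/2)(121 + 488.1076) = 304.5538.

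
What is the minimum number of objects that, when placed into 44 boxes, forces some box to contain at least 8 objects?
n = (8 − 1)·44 + 1 = 309

By the generalised pigeonhole principle, to guarantee some box contains ≥ r objects we need more than (r − 1) · k objects total. Threshold: n = (r − 1) · k + 1. With r = 8 and k = 44: n = 7 · 44 + 1 = 308 + 1 = 309. For n = 308 = 7 · 44, we can put exactly 7 objects in every box, avoiding 8 in any single one — so 309 is tight.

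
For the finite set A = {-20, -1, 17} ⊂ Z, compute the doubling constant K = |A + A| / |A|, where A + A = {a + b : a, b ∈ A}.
K = |A + A| / |A| = 6/3 = 2

Enumerate A + A = {a + b : a, b ∈ A}. With |A| = 3, there are |A|^2 = 9 ordered sum pairs; collecting distinct values, A + A = {-40, -21, -3, -2, 16, 34}, so |A + A| = 6. Thus K = 6/3 = 2. For comparison, the minimum possible |A + A| over all 3-element sets is 2·3 − 1 = 5 (so min K = 5/3), attained only by arithmetic progressions.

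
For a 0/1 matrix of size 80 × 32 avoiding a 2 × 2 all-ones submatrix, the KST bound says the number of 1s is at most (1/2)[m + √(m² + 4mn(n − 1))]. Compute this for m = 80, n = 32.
z(80, 32; 2, 2) ≤ (1/2)[80 + √(80² + 4·80·32·31)] = (1/2)[80 + √323840] = 324.5347

Kővári–Sós–Turán: let r_1, ..., r_80 be the row sums and z = Σ r_i the total number of 1s. Each pair of columns can share at most one row with both entries 1 (else a 2×2 all-ones block appears), so Σ_i C(r_i, 2) ≤ C(32, 2) = 496. By convexity Σ_i C(r_i, 2) ≥ 80·C(z/80, 2) = z(z − 80)/(2·80), giving z² − 80z − 80·32·31 ≤ 0 and hence z ≤ (1/2)[80 + √(6400 + 4·79360)] = (1/2)[80 + √323840] ≈ (1/2)(80 + 569.0694) = 324.5347.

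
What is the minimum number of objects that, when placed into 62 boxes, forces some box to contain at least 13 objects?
n = (13 − 1)·62 + 1 = 745

By the generalised pigeonhole principle, to guarantee some box contains ≥ r objects we need more than (r − 1) · k objects total. Threshold: n = (r − 1) · k + 1. With r = 13 and k = 62: n = 12 · 62 + 1 = 744 + 1 = 745. For n = 744 = 12 · 62, we can put exactly 12 objects in every box, avoiding 13 in any single one — so 745 is tight.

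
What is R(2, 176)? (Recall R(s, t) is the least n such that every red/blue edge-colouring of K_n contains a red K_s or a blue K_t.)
R(2, 176) = 176

R(2, k) = k for all k ≥ 2: in a 2-colouring of K_k, either some edge is red (a red K_2) or all edges are blue (a blue K_k). And K_{175} coloured all-blue has no blue K_176, so R(2, 176) > 175. Hence R(2, 176) = 176.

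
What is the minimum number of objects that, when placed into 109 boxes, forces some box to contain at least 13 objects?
n = (13 − 1)·109 + 1 = 1309

By the generalised pigeonhole principle, to guarantee some box contains ≥ r objects we need more than (r − 1) · k objects total. Threshold: n = (r − 1) · k + 1. With r = 13 and k = 109: n = 12 · 109 + 1 = 1308 + 1 = 1309. For n = 1308 = 12 · 109, we can put exactly 12 objects in every box, avoiding 13 in any single one — so 1309 is tight.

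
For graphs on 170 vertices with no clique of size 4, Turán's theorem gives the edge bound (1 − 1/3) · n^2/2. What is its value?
Turán density bound = (2/3) · 170^2/2 = 28900/3 ≈ 9633.3333

Turán's theorem: ex(n, K_{r+1}) is achieved by the complete r-partite Turán graph T(n, r) with parts as balanced as possible, and is at most (1 − 1/r) · n^2/2. For r = 3, n = 170: the density bound is (2/3) · 28900/2 = 28900/3 ≈ 9633.3333. The integer-valued extremum is e(T(170, 3)) = 9633, which is strictly less than the density bound 28900/3 since 3 ∤ 170 (the parts of T(170, 3) cannot all be equal).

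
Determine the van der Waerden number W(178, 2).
W(178, 2) = 178 + 1 = 179

A 2-term AP is any pair of integers, so a monochromatic 2-AP exists iff some colour is used at least twice. With 178 colours, the colouring i ↦ i on {1, ..., 178} uses each colour once, avoiding any monochromatic pair, so W(178, 2) > 178. For {1, ..., 179}, pigeonhole forces two integers of the same colour, which form a monochromatic 2-AP. Hence W(178, 2) = 179.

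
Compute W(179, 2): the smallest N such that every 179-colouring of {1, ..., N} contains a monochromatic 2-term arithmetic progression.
W(179, 2) = 179 + 1 = 180

A 2-term AP is any pair of integers, so a monochromatic 2-AP exists iff some colour is used at least twice. With 179 colours, the colouring i ↦ i on {1, ..., 179} uses each colour once, avoiding any monochromatic pair, so W(179, 2) > 179. For {1, ..., 180}, pigeonhole forces two integers of the same colour, which form a monochromatic 2-AP. Hence W(179, 2) = 180.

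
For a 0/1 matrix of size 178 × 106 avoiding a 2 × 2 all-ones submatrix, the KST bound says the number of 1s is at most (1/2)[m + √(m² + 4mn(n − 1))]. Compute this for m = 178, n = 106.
z(178, 106; 2, 2) ≤ (1/2)[178 + √(178² + 4·178·106·105)] = (1/2)[178 + √7956244] = 1499.3407

Kővári–Sós–Turán: let r_1, ..., r_178 be the row sums and z = Σ r_i the total number of 1s. Each pair of columns can share at most one row with both entries 1 (else a 2×2 all-ones block appears), so Σ_i C(r_i, 2) ≤ C(106, 2) = 5565. By convexity Σ_i C(r_i, 2) ≥ 178·C(z/178, 2) = z(z − 178)/(2·178), giving z² − 178z − 178·106·105 ≤ 0 and hence z ≤ (1/2)[178 + √(31684 + 4·1981140)] = (1/2)[178 + √7956244] ≈ (1/2)(178 + 2820.6815) = 1499.3407.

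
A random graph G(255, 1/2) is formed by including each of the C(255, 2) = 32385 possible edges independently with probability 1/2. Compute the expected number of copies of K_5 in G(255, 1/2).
E[# K_5] = C(255, 5) · (1/2)^C(5, 2) = 8637487551 / 2^10 ≈ 8435046.436523

For each 5-subset S of vertices (there are C(255, 5) = 8637487551 such S), let X_S = 1 if S induces a K_5 (all C(5, 2) = 10 edges present). Then P(X_S = 1) = (1/2)^10 = 1/1024. By linearity of expectation, E[# K_5] = C(255, 5) · (1/2)^10 = 8637487551 / 1024 ≈ 8435046.436523.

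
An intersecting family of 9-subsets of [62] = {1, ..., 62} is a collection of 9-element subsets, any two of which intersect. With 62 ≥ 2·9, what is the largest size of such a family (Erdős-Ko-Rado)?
max |F| = C(61, 8) = 2944827765

The Erdős-Ko-Rado theorem states: for n ≥ 2k, an intersecting family of k-subsets of an n-element set has size at most C(n − 1, k − 1), with equality for 'star' families {A ⊆ [n] : |A| = k, i ∈ A} (fix an element i). For n = 62, k = 9: C(61, 8) = 2944827765.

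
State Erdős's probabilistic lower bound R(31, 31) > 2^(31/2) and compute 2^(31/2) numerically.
2^(31/2) = 46340.95; so R(31, 31) > 46340.95

Colour each edge of K_n uniformly at random with red/blue. The expected number of monochromatic K_31 is C(n, 31) · 2 · 2^(−C(31,2)). If C(n, 31) · 2^(1 − C(31,2)) < 1, then with positive probability no monochromatic K_31 exists, so R(31, 31) > n. The standard estimate C(n, 31) ≤ n^31/31! shows this inequality holds whenever n ≤ 2^(31/2) (since 31! · 2^(C(31,2) − 1) > 2^(31^2/2) ≥ n^31). Hence R(31, 31) > 2^(31/2) = 46340.95.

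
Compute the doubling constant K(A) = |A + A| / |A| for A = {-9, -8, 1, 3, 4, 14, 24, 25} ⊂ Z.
K = |A + A| / |A| = 28/8 = 7/2

Enumerate A + A = {a + b : a, b ∈ A}. With |A| = 8, there are |A|^2 = 64 ordered sum pairs; collecting distinct values, A + A = {-18, -17, -16, -8, -7, -6, -5, -4, 2, 4, 5, 6, 7, 8, 15, 16, 17, 18, 25, 26, 27, 28, 29, 38, 39, 48, 49, 50}, so |A + A| = 28. Thus K = 28/8 = 7/2. For comparison, the minimum possible |A + A| over all 8-element sets is 2·8 − 1 = 15 (so min K = 15/8), attained only by arithmetic progressions.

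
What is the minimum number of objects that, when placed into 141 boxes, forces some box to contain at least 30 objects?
n = (30 − 1)·141 + 1 = 4090

By the generalised pigeonhole principle, to guarantee some box contains ≥ r objects we need more than (r − 1) · k objects total. Threshold: n = (r − 1) · k + 1. With r = 30 and k = 141: n = 29 · 141 + 1 = 4089 + 1 = 4090. For n = 4089 = 29 · 141, we can put exactly 29 objects in every box, avoiding 30 in any single one — so 4090 is tight.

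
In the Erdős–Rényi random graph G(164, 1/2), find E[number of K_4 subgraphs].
E[# K_4] = C(164, 4) · (1/2)^C(4, 2) = 29051001 / 2^6 = 453921.890625

For each 4-subset S of vertices (there are C(164, 4) = 29051001 such S), let X_S = 1 if S induces a K_4 (all C(4, 2) = 6 edges present). Then P(X_S = 1) = (1/2)^6 = 1/64. By linearity of expectation, E[# K_4] = C(164, 4) · (1/2)^6 = 29051001 / 64 = 453921.890625.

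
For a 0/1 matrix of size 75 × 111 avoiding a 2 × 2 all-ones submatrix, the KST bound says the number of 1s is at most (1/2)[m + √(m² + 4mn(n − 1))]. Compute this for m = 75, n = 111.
z(75, 111; 2, 2) ≤ (1/2)[75 + √(75² + 4·75·111·110)] = (1/2)[75 + √3668625] = 995.1828

Kővári–Sós–Turán: let r_1, ..., r_75 be the row sums and z = Σ r_i the total number of 1s. Each pair of columns can share at most one row with both entries 1 (else a 2×2 all-ones block appears), so Σ_i C(r_i, 2) ≤ C(111, 2) = 6105. By convexity Σ_i C(r_i, 2) ≥ 75·C(z/75, 2) = z(z − 75)/(2·75), giving z² − 75z − 75·111·110 ≤ 0 and hence z ≤ (1/2)[75 + √(5625 + 4·915750)] = (1/2)[75 + √3668625] ≈ (1/2)(75 + 1915.3655) = 995.1828.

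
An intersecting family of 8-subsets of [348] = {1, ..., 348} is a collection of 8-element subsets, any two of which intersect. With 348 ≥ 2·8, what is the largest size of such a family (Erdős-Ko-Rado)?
max |F| = C(347, 7) = 113090774900334

Erdős-Ko-Rado (1961): when n ≥ 2k, max |F| = C(n−1, k−1). The bound is attained by the star {A : i ∈ A} for any fixed i ∈ [n]. Here C(348−1, 8−1) = C(347, 7) = 113090774900334.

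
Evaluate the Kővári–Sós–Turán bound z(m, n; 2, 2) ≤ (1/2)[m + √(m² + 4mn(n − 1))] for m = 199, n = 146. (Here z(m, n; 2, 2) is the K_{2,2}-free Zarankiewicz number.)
z(199, 146; 2, 2) ≤ (1/2)[199 + √(199² + 4·199·146·145)] = (1/2)[199 + √16890921] = 2154.4283

Kővári–Sós–Turán: let r_1, ..., r_199 be the row sums and z = Σ r_i the total number of 1s. Each pair of columns can share at most one row with both entries 1 (else a 2×2 all-ones block appears), so Σ_i C(r_i, 2) ≤ C(146, 2) = 10585. By convexity Σ_i C(r_i, 2) ≥ 199·C(z/199, 2) = z(z − 199)/(2·199), giving z² − 199z − 199·146·145 ≤ 0 and hence z ≤ (1/2)[199 + √(39601 + 4·4212830)] = (1/2)[199 + √16890921] ≈ (1/2)(199 + 4109.8566) = 2154.4283.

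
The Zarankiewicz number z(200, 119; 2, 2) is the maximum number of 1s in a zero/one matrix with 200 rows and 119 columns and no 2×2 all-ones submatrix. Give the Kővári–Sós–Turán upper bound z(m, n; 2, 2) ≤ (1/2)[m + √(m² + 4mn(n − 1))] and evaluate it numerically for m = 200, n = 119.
z(200, 119; 2, 2) ≤ (1/2)[200 + √(200² + 4·200·119·118)] = (1/2)[200 + √11273600] = 1778.8091

Kővári–Sós–Turán: let r_1, ..., r_200 be the row sums and z = Σ r_i the total number of 1s. Each pair of columns can share at most one row with both entries 1 (else a 2×2 all-ones block appears), so Σ_i C(r_i, 2) ≤ C(119, 2) = 7021. By convexity Σ_i C(r_i, 2) ≥ 200·C(z/200, 2) = z(z − 200)/(2·200), giving z² − 200z − 200·119·118 ≤ 0 and hence z ≤ (1/2)[200 + √(40000 + 4·2808400)] = (1/2)[200 + √11273600] ≈ (1/2)(200 + 3357.6182) = 1778.8091.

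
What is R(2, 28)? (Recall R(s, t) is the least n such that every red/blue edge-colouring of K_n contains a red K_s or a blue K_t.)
R(2, 28) = 28

R(2, k) = k for all k ≥ 2: in a 2-colouring of K_k, either some edge is red (a red K_2) or all edges are blue (a blue K_k). And K_{27} coloured all-blue has no blue K_28, so R(2, 28) > 27. Hence R(2, 28) = 28.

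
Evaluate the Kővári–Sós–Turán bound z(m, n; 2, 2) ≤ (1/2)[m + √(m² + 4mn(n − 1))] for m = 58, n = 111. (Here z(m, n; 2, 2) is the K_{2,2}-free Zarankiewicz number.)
z(58, 111; 2, 2) ≤ (1/2)[58 + √(58² + 4·58·111·110)] = (1/2)[58 + √2836084] = 871.0338

Kővári–Sós–Turán: let r_1, ..., r_58 be the row sums and z = Σ r_i the total number of 1s. Each pair of columns can share at most one row with both entries 1 (else a 2×2 all-ones block appears), so Σ_i C(r_i, 2) ≤ C(111, 2) = 6105. By convexity Σ_i C(r_i, 2) ≥ 58·C(z/58, 2) = z(z − 58)/(2·58), giving z² − 58z − 58·111·110 ≤ 0 and hence z ≤ (1/2)[58 + √(3364 + 4·708180)] = (1/2)[58 + √2836084] ≈ (1/2)(58 + 1684.0677) = 871.0338.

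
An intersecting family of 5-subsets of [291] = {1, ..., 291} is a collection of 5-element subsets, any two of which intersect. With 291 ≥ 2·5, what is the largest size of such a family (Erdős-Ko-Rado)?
max |F| = C(290, 4) = 288641640

The Erdős-Ko-Rado theorem states: for n ≥ 2k, an intersecting family of k-subsets of an n-element set has size at most C(n − 1, k − 1), with equality for 'star' families {A ⊆ [n] : |A| = k, i ∈ A} (fix an element i). For n = 291, k = 5: C(290, 4) = 288641640.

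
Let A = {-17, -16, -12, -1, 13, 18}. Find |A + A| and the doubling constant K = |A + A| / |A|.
K = |A + A| / |A| = 20/6 = 10/3

Enumerate A + A = {a + b : a, b ∈ A}. With |A| = 6, there are |A|^2 = 36 ordered sum pairs; collecting distinct values, A + A = {-34, -33, -32, -29, -28, -24, -18, -17, -13, -4, -3, -2, 1, 2, 6, 12, 17, 26, 31, 36}, so |A + A| = 20. Thus K = 20/6 = 10/3. For comparison, the minimum possible |A + A| over all 6-element sets is 2·6 − 1 = 11 (so min K = 11/6), attained only by arithmetic progressions.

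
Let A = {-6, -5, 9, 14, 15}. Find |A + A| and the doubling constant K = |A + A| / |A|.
K = |A + A| / |A| = 14/5

Enumerate A + A = {a + b : a, b ∈ A}. With |A| = 5, there are |A|^2 = 25 ordered sum pairs; collecting distinct values, A + A = {-12, -11, -10, 3, 4, 8, 9, 10, 18, 23, 24, 28, 29, 30}, so |A + A| = 14. Thus K = 14/5. For comparison, the minimum possible |A + A| over all 5-element sets is 2·5 − 1 = 9 (so min K = 9/5), attained only by arithmetic progressions.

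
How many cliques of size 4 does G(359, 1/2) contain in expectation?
E[# K_4] = C(359, 4) · (1/2)^C(4, 2) = 680588251 / 2^6 = 10634191.421875

For each 4-subset S of vertices (there are C(359, 4) = 680588251 such S), let X_S = 1 if S induces a K_4 (all C(4, 2) = 6 edges present). Then P(X_S = 1) = (1/2)^6 = 1/64. By linearity of expectation, E[# K_4] = C(359, 4) · (1/2)^6 = 680588251 / 64 = 10634191.421875.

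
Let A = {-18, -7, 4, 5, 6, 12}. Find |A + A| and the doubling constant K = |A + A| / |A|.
K = |A + A| / |A| = 19/6

Enumerate A + A = {a + b : a, b ∈ A}. With |A| = 6, there are |A|^2 = 36 ordered sum pairs; collecting distinct values, A + A = {-36, -25, -14, -13, -12, -6, -3, -2, -1, 5, 8, 9, 10, 11, 12, 16, 17, 18, 24}, so |A + A| = 19. Thus K = 19/6. For comparison, the minimum possible |A + A| over all 6-element sets is 2·6 − 1 = 11 (so min K = 11/6), attained only by arithmetic progressions.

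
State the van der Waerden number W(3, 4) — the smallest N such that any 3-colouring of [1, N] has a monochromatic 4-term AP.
W(3, 4) = 293

W(3, 4) = 293. The lower bound W(3, 4) > 292 comes from an explicit good 3-colouring of [1, 292]; the upper bound W(3, 4) ≤ 293 was verified by exhaustive search over 3-colourings of [1, 293].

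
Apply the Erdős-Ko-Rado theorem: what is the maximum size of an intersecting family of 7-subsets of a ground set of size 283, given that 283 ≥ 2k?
max |F| = C(282, 6) = 662078875542

Erdős-Ko-Rado (1961): when n ≥ 2k, max |F| = C(n−1, k−1). The bound is attained by the star {A : i ∈ A} for any fixed i ∈ [n]. Here C(283−1, 7−1) = C(282, 6) = 662078875542.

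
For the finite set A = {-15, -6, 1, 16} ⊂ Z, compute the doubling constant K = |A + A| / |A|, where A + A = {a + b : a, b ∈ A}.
K = |A + A| / |A| = 10/4 = 5/2

Enumerate A + A = {a + b : a, b ∈ A}. With |A| = 4, there are |A|^2 = 16 ordered sum pairs; collecting distinct values, A + A = {-30, -21, -14, -12, -5, 1, 2, 10, 17, 32}, so |A + A| = 10. Thus K = 10/4 = 5/2. For comparison, the minimum possible |A + A| over all 4-element sets is 2·4 − 1 = 7 (so min K = 7/4), attained only by arithmetic progressions.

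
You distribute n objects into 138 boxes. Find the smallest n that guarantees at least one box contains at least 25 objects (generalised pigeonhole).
n = (25 − 1)·138 + 1 = 3313

By the generalised pigeonhole principle, to guarantee some box contains ≥ r objects we need more than (r − 1) · k objects total. Threshold: n = (r − 1) · k + 1. With r = 25 and k = 138: n = 24 · 138 + 1 = 3312 + 1 = 3313. For n = 3312 = 24 · 138, we can put exactly 24 objects in every box, avoiding 25 in any single one — so 3313 is tight.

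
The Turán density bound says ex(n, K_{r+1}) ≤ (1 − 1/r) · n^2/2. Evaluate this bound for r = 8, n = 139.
Turán density bound = (7/8) · 139^2/2 = 135247/16 ≈ 8452.9375

Turán's theorem: ex(n, K_{r+1}) is achieved by the complete r-partite Turán graph T(n, r) with parts as balanced as possible, and is at most (1 − 1/r) · n^2/2. For r = 8, n = 139: the density bound is (7/8) · 19321/2 = 135247/16 ≈ 8452.9375. The integer-valued extremum is e(T(139, 8)) = 8452, which is strictly less than the density bound 135247/16 since 8 ∤ 139 (the parts of T(139, 8) cannot all be equal).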